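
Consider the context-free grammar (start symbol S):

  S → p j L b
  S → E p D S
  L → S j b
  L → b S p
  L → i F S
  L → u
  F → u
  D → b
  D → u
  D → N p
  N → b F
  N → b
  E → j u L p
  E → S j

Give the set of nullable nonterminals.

{ } (none)

No nonterminal has an empty production or an RHS whose symbols are all nullable.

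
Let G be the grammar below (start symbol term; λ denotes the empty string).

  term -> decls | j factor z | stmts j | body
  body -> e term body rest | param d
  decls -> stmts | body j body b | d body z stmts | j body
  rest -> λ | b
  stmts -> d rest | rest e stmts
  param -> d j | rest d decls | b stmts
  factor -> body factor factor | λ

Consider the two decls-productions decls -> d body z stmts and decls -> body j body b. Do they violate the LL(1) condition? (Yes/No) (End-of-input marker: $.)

FIRST(d body z stmts) = { d } and FIRST(body j body b) = { b, d, e }.
Both contain d, so the two alternatives are not disjoint — LL(1) conflict.

Yes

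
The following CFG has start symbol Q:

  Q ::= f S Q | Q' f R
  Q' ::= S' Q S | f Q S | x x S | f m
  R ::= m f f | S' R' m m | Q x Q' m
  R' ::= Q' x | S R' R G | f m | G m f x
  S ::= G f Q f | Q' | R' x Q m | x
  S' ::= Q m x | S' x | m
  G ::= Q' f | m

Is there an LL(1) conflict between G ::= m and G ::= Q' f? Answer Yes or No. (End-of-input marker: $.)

FIRST(m) = { m } and FIRST(Q' f) = { f, m, x }.
Both contain m, so the two alternatives are not disjoint — LL(1) conflict.

Yes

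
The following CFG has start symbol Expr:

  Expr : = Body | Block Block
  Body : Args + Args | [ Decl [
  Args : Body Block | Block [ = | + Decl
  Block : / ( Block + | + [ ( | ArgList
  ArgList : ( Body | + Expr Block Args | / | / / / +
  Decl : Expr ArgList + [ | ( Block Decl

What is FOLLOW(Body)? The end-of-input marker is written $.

In Expr : = Body: Body is at the end, add FOLLOW(Expr) = { $, (, +, / }.
In Args : Body Block: add FIRST(Block) = { (, +, / }.
In ArgList : ( Body: Body is at the end, add FOLLOW(ArgList) = { $, (, +, /, =, [ }.
Union: FOLLOW(Body) = { $, (, +, /, =, [ }.

{ $, (, +, /, =, [ }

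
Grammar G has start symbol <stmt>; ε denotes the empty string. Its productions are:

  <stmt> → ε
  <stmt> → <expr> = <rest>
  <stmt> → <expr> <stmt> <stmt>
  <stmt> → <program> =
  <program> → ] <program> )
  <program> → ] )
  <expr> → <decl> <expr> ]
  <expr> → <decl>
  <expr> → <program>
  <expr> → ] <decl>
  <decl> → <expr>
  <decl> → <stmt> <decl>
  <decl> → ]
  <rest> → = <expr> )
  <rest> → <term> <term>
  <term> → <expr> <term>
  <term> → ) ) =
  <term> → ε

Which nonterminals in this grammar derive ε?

{ <rest>, <stmt>, <term> }

Directly nullable (have an ε-production): <stmt>, <term>.
<rest> → <term> <term> with every symbol nullable, so <rest> is nullable.
No other nonterminal has a production whose RHS symbols are all nullable.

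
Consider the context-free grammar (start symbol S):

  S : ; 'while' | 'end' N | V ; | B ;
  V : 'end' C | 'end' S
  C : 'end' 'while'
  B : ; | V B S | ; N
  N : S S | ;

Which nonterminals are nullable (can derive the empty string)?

No nonterminal has an empty production or an RHS whose symbols are all nullable.

{ } (none)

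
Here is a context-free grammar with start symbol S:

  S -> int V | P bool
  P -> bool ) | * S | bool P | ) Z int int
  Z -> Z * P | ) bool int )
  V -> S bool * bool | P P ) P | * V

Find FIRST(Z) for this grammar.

{ ) }

From Z -> Z * P: add FIRST(Z) = { ) }.
Z -> ) bool int ) contributes {)}.
Union: FIRST(Z) = { ) }.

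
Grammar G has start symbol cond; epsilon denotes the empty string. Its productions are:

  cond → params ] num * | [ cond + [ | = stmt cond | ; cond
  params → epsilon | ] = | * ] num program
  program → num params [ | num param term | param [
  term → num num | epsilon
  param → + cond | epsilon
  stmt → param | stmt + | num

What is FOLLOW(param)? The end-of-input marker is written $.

{ *, +, ;, =, [, ], num }

In program → num param term: add FIRST(term)\{epsilon} = { num }.
  Since term is nullable, also add FOLLOW(program) = { [, ] }.
In program → param [: add FIRST([) = { [ }.
In stmt → param: param is at the end, add FOLLOW(stmt) = { *, +, ;, =, [, ] }.
Union: FOLLOW(param) = { *, +, ;, =, [, ], num }.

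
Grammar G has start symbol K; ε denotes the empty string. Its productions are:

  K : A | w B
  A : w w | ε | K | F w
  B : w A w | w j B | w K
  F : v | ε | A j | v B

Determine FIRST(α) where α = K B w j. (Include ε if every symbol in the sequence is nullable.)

{ j, v, w }

Add FIRST(K)\{ε} = { j, v, w }; K is nullable, continue.
Add FIRST(B) = { w }; B is not nullable, stop.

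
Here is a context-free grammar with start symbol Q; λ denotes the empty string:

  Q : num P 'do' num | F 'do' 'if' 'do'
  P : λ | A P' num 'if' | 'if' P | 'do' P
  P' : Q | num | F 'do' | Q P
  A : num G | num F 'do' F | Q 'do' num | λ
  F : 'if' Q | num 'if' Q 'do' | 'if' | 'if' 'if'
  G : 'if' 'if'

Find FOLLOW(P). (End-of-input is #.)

In Q : num P 'do' num: add FIRST('do' num) = { 'do' }.
In P : 'if' P: P is at the end, add FOLLOW(P) = { 'do', num }.
In P : 'do' P: P is at the end, add FOLLOW(P) = { 'do', num }.
In P' : Q P: P is at the end, add FOLLOW(P') = { num }.
Union: FOLLOW(P) = { 'do', num }.

{ 'do', num }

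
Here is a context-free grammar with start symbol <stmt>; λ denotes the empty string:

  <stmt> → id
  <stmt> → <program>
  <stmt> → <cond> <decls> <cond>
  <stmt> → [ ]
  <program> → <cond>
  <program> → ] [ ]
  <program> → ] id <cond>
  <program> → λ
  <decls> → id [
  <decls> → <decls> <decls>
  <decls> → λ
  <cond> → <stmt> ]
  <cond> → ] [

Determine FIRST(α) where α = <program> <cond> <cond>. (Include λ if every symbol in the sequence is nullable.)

Add FIRST(<program>)\{λ} = { [, ], id }; <program> is nullable, continue.
Add FIRST(<cond>) = { [, ], id }; <cond> is not nullable, stop.

{ [, ], id }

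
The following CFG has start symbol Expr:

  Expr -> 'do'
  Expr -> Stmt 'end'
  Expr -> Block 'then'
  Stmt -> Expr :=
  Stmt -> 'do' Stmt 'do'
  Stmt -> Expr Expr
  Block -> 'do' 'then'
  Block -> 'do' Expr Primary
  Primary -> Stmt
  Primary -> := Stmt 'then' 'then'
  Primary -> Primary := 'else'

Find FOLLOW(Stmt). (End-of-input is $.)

{ 'do', 'end', 'then', := }

In Expr -> Stmt 'end': add FIRST('end') = { 'end' }.
In Stmt -> 'do' Stmt 'do': add FIRST('do') = { 'do' }.
In Primary -> Stmt: Stmt is at the end, add FOLLOW(Primary) = { 'then', := }.
In Primary -> := Stmt 'then' 'then': add FIRST('then' 'then') = { 'then' }.
Union: FOLLOW(Stmt) = { 'do', 'end', 'then', := }.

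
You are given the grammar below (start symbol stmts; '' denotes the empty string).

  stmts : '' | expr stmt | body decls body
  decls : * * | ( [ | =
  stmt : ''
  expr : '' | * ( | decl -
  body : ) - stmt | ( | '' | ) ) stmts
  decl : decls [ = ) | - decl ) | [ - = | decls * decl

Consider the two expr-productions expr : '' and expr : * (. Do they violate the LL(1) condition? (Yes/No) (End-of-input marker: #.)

FIRST('') = { '' } and FIRST(* () = { * }.
The first alternative is nullable and FOLLOW(expr) = { #, (, *, = } shares * with FIRST of the second — conflict.

Yes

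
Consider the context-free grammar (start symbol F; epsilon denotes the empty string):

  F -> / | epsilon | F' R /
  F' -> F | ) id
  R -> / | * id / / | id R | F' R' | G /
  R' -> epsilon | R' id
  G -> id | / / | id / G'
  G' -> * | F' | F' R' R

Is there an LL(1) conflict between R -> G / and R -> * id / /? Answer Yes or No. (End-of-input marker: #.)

FIRST(G /) = { /, id } and FIRST(* id / /) = { * }.
The FIRST sets are disjoint and neither alternative is nullable — no conflict.

No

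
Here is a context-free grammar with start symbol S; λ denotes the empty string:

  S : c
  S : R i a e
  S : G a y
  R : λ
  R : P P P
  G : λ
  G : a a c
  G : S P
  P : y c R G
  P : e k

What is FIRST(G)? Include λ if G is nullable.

{ a, c, e, i, y, λ }

G : λ contributes λ.
G : a a c contributes {a}.
From G : S P: add FIRST(S) = { a, c, e, i, y }.
Union: FIRST(G) = { a, c, e, i, y, λ }.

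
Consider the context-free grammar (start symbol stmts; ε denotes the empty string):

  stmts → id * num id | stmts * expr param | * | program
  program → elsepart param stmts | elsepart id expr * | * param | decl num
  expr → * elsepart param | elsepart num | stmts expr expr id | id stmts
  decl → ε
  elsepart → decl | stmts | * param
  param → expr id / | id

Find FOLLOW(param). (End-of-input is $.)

{ $, *, id, num }

In stmts → stmts * expr param: param is at the end, add FOLLOW(stmts) = { $, *, id, num }.
In program → elsepart param stmts: add FIRST(stmts) = { *, id, num }.
In program → * param: param is at the end, add FOLLOW(program) = { $, *, id, num }.
In expr → * elsepart param: param is at the end, add FOLLOW(expr) = { *, id, num }.
In elsepart → * param: param is at the end, add FOLLOW(elsepart) = { *, id, num }.
Union: FOLLOW(param) = { $, *, id, num }.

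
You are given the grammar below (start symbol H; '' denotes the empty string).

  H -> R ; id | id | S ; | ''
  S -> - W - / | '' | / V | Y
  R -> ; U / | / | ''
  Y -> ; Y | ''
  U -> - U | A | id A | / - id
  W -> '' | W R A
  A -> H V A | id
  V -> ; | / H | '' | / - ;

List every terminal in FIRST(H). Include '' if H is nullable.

From H -> R ; id: R nullable, take FIRST(R) ∪ {;} = { /, ; }.
H -> id contributes {id}.
From H -> S ;: S nullable, take FIRST(S) ∪ {;} = { -, /, ; }.
H -> '' contributes ''.
Union: FIRST(H) = { -, /, ;, id, '' }.

{ -, /, ;, id, '' }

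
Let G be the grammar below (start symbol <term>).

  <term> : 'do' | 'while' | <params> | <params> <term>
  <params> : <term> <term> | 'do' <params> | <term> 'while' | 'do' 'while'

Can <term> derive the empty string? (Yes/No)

No nonterminal in this grammar is nullable.
No production of <term> has an RHS whose symbols are all nullable, so <term> is not nullable.

No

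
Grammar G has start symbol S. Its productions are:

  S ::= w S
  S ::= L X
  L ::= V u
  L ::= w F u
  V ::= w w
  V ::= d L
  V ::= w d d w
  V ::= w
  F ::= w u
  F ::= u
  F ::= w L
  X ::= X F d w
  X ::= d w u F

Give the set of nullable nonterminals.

No nonterminal has an empty production or an RHS whose symbols are all nullable.

{ } (none)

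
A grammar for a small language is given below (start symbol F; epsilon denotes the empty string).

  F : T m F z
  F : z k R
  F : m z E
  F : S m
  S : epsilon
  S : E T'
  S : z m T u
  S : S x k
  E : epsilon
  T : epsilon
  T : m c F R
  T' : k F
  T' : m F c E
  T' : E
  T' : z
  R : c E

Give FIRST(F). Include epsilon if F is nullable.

From F : T m F z: T nullable, take FIRST(T) ∪ {m} = { m }.
F : z k R contributes {z}.
F : m z E contributes {m}.
From F : S m: S nullable, take FIRST(S) ∪ {m} = { k, m, x, z }.
Union: FIRST(F) = { k, m, x, z }.

{ k, m, x, z }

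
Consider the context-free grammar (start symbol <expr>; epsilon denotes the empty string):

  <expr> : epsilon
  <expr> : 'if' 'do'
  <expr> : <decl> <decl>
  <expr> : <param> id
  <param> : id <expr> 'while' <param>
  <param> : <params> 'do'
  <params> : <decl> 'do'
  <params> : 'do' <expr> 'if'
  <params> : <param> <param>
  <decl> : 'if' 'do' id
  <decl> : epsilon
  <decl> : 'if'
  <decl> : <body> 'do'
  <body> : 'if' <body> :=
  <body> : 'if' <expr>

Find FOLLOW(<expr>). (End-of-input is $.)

{ $, 'do', 'if', 'while', := }

<expr> is the start symbol, so $ ∈ FOLLOW(<expr>).
In <param> : id <expr> 'while' <param>: add FIRST('while' <param>) = { 'while' }.
In <params> : 'do' <expr> 'if': add FIRST('if') = { 'if' }.
In <body> : 'if' <expr>: <expr> is at the end, add FOLLOW(<body>) = { 'do', := }.
Union: FOLLOW(<expr>) = { $, 'do', 'if', 'while', := }.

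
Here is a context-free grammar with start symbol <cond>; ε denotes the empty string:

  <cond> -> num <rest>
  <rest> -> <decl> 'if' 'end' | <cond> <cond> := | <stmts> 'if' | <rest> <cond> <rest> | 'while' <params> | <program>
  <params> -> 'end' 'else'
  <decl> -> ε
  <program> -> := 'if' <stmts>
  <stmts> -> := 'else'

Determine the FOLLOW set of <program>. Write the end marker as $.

{ $, 'if', 'while', :=, num }

In <rest> -> <program>: <program> is at the end, add FOLLOW(<rest>) = { $, 'if', 'while', :=, num }.
Union: FOLLOW(<program>) = { $, 'if', 'while', :=, num }.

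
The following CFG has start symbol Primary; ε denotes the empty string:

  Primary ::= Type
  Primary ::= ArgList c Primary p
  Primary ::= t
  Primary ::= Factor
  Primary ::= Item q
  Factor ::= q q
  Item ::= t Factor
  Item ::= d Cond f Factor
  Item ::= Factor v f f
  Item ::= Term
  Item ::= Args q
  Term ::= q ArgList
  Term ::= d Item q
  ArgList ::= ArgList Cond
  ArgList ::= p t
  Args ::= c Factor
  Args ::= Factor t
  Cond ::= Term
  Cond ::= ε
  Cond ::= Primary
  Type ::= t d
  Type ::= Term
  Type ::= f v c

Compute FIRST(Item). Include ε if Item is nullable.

{ c, d, q, t }

Item ::= t Factor contributes {t}.
Item ::= d Cond f Factor contributes {d}.
From Item ::= Factor v f f: add FIRST(Factor) = { q }.
From Item ::= Term: add FIRST(Term) = { d, q }.
From Item ::= Args q: add FIRST(Args) = { c, q }.
Union: FIRST(Item) = { c, d, q, t }.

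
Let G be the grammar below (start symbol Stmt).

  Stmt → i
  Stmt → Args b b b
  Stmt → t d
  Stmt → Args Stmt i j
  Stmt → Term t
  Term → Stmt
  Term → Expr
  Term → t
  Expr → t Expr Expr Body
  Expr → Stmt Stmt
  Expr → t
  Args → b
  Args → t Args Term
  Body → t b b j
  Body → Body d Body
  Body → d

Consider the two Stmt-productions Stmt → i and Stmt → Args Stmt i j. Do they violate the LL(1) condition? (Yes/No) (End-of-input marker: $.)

No

FIRST(i) = { i } and FIRST(Args Stmt i j) = { b, t }.
The FIRST sets are disjoint and neither alternative is nullable — no conflict.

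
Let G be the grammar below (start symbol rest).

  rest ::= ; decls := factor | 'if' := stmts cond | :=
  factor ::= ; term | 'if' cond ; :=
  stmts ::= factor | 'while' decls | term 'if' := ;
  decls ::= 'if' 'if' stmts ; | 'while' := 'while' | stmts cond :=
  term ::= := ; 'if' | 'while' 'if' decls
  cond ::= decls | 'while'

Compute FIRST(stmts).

{ 'if', 'while', :=, ; }

From stmts ::= factor: add FIRST(factor) = { 'if', ; }.
stmts ::= 'while' decls contributes {'while'}.
From stmts ::= term 'if' := ;: add FIRST(term) = { 'while', := }.
Union: FIRST(stmts) = { 'if', 'while', :=, ; }.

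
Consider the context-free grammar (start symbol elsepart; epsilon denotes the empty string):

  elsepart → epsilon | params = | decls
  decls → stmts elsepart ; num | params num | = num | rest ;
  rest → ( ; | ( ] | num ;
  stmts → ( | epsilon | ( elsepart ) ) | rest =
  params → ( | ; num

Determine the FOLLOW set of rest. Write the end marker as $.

{ ;, = }

In decls → rest ;: add FIRST(;) = { ; }.
In stmts → rest =: add FIRST(=) = { = }.
Union: FOLLOW(rest) = { ;, = }.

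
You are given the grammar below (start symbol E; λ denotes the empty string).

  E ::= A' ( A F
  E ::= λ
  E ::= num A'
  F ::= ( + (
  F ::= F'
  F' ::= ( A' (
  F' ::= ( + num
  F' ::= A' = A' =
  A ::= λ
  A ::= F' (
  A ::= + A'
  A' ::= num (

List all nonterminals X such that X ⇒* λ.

Directly nullable (have an λ-production): E, A.
No other nonterminal has a production whose RHS symbols are all nullable.

{ A, E }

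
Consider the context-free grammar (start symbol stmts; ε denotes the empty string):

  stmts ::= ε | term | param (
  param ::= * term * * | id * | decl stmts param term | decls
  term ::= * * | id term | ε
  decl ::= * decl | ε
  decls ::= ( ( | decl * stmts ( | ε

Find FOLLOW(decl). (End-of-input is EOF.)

In param ::= decl stmts param term: add FIRST(stmts param term)\{ε} = { (, *, id }.
  Since stmts param term is nullable, also add FOLLOW(param) = { (, *, id }.
In decl ::= * decl: decl is at the end, add FOLLOW(decl) = { (, *, id }.
In decls ::= decl * stmts (: add FIRST(* stmts () = { * }.
Union: FOLLOW(decl) = { (, *, id }.

{ (, *, id }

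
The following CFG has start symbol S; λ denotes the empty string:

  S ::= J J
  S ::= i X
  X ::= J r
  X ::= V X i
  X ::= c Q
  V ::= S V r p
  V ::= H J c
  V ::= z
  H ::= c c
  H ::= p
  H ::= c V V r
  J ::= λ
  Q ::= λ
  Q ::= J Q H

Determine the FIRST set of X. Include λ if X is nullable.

From X ::= J r: J nullable, take FIRST(J) ∪ {r} = { r }.
From X ::= V X i: add FIRST(V) = { c, i, p, z }.
X ::= c Q contributes {c}.
Union: FIRST(X) = { c, i, p, r, z }.

{ c, i, p, r, z }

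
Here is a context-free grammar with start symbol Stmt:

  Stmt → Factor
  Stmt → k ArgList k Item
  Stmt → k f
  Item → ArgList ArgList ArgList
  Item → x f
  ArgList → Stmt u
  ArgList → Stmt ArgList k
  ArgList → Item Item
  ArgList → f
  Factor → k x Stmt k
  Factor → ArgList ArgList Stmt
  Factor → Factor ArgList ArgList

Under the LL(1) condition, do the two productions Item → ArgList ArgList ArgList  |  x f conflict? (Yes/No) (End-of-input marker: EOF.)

Yes

FIRST(ArgList ArgList ArgList) = { f, k, x } and FIRST(x f) = { x }.
Both contain x, so the two alternatives are not disjoint — LL(1) conflict.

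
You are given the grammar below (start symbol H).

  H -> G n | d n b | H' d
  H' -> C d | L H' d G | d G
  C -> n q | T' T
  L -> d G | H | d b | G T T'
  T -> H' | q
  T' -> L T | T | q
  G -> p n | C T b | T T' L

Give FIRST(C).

C -> n q contributes {n}.
From C -> T' T: add FIRST(T') = { d, n, p, q }.
Union: FIRST(C) = { d, n, p, q }.

{ d, n, p, q }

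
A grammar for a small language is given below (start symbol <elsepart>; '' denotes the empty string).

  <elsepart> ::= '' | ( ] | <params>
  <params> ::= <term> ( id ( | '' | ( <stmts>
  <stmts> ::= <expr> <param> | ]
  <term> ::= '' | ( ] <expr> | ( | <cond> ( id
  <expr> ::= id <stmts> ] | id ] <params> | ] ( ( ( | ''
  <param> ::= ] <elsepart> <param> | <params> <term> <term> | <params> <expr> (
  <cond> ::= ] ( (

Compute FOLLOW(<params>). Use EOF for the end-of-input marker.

{ EOF, (, ], id }

In <elsepart> ::= <params>: <params> is at the end, add FOLLOW(<elsepart>) = { EOF, (, ], id }.
In <expr> ::= id ] <params>: <params> is at the end, add FOLLOW(<expr>) = { EOF, (, ], id }.
In <param> ::= <params> <term> <term>: add FIRST(<term> <term>)\{''} = { (, ] }.
  Since <term> <term> is nullable, also add FOLLOW(<param>) = { EOF, (, ], id }.
In <param> ::= <params> <expr> (: add FIRST(<expr> () = { (, ], id }.
Union: FOLLOW(<params>) = { EOF, (, ], id }.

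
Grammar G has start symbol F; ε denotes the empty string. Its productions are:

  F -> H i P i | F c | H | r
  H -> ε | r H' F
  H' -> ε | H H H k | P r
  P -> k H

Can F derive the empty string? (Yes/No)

Yes

F -> H and each of H is nullable, so F ⇒* ε.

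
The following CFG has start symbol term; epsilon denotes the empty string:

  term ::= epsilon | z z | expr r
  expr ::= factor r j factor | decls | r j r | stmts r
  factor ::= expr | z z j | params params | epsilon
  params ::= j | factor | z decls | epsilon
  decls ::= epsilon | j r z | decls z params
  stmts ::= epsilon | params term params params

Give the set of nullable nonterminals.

Directly nullable (have an epsilon-production): term, factor, params, decls, stmts.
expr ::= decls with every symbol nullable, so expr is nullable.

{ decls, expr, factor, params, stmts, term }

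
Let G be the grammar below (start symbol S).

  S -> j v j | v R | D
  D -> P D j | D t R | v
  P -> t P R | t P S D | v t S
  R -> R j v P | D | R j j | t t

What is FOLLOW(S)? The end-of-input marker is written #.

{ #, j, t, v }

S is the start symbol, so # ∈ FOLLOW(S).
In P -> t P S D: add FIRST(D) = { t, v }.
In P -> v t S: S is at the end, add FOLLOW(P) = { #, j, t, v }.
Union: FOLLOW(S) = { #, j, t, v }.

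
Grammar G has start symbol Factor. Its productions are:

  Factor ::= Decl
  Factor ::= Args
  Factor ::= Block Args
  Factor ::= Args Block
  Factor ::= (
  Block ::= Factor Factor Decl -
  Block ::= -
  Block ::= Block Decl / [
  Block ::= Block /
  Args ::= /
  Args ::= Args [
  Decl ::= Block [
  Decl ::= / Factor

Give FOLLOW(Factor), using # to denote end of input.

Factor is the start symbol, so # ∈ FOLLOW(Factor).
In Block ::= Factor Factor Decl -: add FIRST(Factor Decl -) = { (, -, / }.
In Block ::= Factor Factor Decl -: add FIRST(Decl -) = { (, -, / }.
In Decl ::= / Factor: Factor is at the end, add FOLLOW(Decl) = { #, (, -, / }.
Union: FOLLOW(Factor) = { #, (, -, / }.

{ #, (, -, / }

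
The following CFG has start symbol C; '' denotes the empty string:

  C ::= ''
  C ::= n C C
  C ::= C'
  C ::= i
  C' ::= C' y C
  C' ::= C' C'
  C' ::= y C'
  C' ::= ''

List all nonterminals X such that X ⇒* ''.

{ C, C' }

Directly nullable (have an ''-production): C, C'.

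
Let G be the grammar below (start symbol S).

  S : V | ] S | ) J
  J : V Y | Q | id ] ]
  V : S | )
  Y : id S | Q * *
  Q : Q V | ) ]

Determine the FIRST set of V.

From V : S: add FIRST(S) = { ), ] }.
V : ) contributes {)}.
Union: FIRST(V) = { ), ] }.

{ ), ] }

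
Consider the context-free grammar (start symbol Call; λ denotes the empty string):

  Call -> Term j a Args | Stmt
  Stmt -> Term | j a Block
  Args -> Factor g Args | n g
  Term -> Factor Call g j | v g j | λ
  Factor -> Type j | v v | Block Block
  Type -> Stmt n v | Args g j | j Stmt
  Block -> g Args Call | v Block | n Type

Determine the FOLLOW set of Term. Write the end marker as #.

In Call -> Term j a Args: add FIRST(j a Args) = { j }.
In Stmt -> Term: Term is at the end, add FOLLOW(Stmt) = { #, g, j, n, v }.
Union: FOLLOW(Term) = { #, g, j, n, v }.

{ #, g, j, n, v }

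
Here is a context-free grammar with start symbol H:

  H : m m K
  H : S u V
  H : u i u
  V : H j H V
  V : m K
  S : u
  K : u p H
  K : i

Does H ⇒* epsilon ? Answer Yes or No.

No nonterminal in this grammar is nullable.
No production of H has an RHS whose symbols are all nullable, so H is not nullable.

No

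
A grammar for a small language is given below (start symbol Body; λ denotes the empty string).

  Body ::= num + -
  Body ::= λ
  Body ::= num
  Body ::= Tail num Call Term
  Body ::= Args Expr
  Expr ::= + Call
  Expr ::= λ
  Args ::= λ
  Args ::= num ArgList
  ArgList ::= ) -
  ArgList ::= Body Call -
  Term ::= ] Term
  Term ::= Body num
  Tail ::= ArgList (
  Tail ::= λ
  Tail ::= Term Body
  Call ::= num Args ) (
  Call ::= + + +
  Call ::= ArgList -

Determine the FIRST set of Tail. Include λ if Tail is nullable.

{ ), +, ], num, λ }

From Tail ::= ArgList (: add FIRST(ArgList) = { ), +, ], num }.
Tail ::= λ contributes λ.
From Tail ::= Term Body: add FIRST(Term) = { ), +, ], num }.
Union: FIRST(Tail) = { ), +, ], num, λ }.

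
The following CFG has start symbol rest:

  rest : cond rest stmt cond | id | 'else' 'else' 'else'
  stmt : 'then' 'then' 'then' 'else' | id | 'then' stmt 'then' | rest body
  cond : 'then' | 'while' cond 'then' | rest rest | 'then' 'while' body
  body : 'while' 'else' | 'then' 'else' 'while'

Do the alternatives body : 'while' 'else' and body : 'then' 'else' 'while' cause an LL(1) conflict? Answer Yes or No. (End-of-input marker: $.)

No

FIRST('while' 'else') = { 'while' } and FIRST('then' 'else' 'while') = { 'then' }.
The FIRST sets are disjoint and neither alternative is nullable — no conflict.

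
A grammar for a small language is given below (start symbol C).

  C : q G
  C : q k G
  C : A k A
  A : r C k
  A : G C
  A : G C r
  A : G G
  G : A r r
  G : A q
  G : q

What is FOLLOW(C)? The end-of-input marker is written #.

{ #, k, q, r }

C is the start symbol, so # ∈ FOLLOW(C).
In A : r C k: add FIRST(k) = { k }.
In A : G C: C is at the end, add FOLLOW(A) = { #, k, q, r }.
In A : G C r: add FIRST(r) = { r }.
Union: FOLLOW(C) = { #, k, q, r }.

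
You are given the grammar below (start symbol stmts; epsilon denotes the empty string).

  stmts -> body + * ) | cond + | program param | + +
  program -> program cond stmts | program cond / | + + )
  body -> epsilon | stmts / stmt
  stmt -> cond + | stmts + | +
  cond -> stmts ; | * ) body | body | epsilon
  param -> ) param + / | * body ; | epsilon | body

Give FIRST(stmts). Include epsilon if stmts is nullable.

From stmts -> body + * ): body nullable, take FIRST(body) ∪ {+} = { *, + }.
From stmts -> cond +: cond nullable, take FIRST(cond) ∪ {+} = { *, + }.
From stmts -> program param: add FIRST(program) = { + }.
stmts -> + + contributes {+}.
Union: FIRST(stmts) = { *, + }.

{ *, + }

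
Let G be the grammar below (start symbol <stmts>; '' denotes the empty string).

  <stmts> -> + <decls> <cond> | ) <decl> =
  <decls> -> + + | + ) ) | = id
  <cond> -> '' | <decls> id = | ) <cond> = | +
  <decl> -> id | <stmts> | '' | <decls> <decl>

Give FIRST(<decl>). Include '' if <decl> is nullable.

<decl> -> id contributes {id}.
From <decl> -> <stmts>: add FIRST(<stmts>) = { ), + }.
<decl> -> '' contributes ''.
From <decl> -> <decls> <decl>: add FIRST(<decls>) = { +, = }.
Union: FIRST(<decl>) = { ), +, =, id, '' }.

{ ), +, =, id, '' }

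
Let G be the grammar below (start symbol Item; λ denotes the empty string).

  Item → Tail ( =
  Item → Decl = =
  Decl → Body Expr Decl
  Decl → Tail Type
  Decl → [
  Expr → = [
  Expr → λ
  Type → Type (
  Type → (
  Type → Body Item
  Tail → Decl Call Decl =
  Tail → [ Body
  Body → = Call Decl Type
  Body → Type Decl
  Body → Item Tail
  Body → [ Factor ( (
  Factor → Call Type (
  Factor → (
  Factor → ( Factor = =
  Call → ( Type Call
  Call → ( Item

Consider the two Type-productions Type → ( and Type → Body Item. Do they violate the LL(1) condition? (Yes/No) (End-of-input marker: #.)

Yes

FIRST(() = { ( } and FIRST(Body Item) = { (, =, [ }.
Both contain (, so the two alternatives are not disjoint — LL(1) conflict.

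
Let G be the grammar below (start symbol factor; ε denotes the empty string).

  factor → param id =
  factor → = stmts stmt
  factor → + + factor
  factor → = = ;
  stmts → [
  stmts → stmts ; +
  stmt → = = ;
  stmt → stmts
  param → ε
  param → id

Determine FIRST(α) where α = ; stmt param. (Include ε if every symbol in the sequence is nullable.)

; is a terminal; add {;} and stop.

{ ; }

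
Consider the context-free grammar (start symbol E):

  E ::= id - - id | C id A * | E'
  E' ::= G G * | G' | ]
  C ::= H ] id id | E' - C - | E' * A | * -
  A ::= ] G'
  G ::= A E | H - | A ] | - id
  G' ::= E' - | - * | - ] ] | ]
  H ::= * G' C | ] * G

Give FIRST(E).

{ *, -, ], id }

E ::= id - - id contributes {id}.
From E ::= C id A *: add FIRST(C) = { *, -, ] }.
From E ::= E': add FIRST(E') = { *, -, ] }.
Union: FIRST(E) = { *, -, ], id }.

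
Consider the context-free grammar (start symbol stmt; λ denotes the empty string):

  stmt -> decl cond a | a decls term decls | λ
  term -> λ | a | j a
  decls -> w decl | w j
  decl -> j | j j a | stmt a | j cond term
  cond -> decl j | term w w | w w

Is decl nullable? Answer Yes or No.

No

Nullable nonterminals: stmt, term.
No production of decl has an RHS whose symbols are all nullable, so decl is not nullable.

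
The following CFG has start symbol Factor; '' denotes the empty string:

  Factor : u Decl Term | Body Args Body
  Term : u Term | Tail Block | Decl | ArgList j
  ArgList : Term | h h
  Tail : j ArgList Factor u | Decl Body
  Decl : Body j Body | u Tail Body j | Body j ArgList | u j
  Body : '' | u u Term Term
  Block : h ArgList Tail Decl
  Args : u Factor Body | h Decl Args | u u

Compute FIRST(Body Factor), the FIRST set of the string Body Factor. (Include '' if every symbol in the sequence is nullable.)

{ h, u }

Add FIRST(Body)\{''} = { u }; Body is nullable, continue.
Add FIRST(Factor) = { h, u }; Factor is not nullable, stop.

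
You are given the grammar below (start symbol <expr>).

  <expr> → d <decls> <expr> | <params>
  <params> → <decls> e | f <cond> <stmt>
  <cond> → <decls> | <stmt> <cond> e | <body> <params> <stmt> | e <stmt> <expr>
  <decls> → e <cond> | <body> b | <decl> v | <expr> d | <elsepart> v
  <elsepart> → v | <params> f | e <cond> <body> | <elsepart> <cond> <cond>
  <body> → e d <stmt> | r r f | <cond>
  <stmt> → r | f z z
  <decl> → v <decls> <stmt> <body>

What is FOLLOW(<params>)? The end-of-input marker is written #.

In <expr> → <params>: <params> is at the end, add FOLLOW(<expr>) = { #, b, d, e, f, r, v }.
In <cond> → <body> <params> <stmt>: add FIRST(<stmt>) = { f, r }.
In <elsepart> → <params> f: add FIRST(f) = { f }.
Union: FOLLOW(<params>) = { #, b, d, e, f, r, v }.

{ #, b, d, e, f, r, v }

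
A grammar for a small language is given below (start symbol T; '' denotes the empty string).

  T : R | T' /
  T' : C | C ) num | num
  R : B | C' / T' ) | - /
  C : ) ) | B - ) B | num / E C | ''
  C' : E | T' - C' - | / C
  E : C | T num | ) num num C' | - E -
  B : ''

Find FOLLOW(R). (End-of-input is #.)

{ #, num }

In T : R: R is at the end, add FOLLOW(T) = { #, num }.
Union: FOLLOW(R) = { #, num }.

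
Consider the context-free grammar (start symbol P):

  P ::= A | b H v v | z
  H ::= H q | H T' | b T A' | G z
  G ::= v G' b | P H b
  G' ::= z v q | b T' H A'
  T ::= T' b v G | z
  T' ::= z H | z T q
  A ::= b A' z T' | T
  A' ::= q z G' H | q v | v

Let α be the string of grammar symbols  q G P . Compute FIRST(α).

{ q }

q is a terminal; add {q} and stop.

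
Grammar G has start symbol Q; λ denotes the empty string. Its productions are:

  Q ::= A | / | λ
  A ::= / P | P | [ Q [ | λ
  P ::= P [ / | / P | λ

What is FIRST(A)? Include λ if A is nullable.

A ::= / P contributes {/}.
From A ::= P: add FIRST(P) = { /, [, λ } (including λ since P is nullable).
A ::= [ Q [ contributes {[}.
A ::= λ contributes λ.
Union: FIRST(A) = { /, [, λ }.

{ /, [, λ }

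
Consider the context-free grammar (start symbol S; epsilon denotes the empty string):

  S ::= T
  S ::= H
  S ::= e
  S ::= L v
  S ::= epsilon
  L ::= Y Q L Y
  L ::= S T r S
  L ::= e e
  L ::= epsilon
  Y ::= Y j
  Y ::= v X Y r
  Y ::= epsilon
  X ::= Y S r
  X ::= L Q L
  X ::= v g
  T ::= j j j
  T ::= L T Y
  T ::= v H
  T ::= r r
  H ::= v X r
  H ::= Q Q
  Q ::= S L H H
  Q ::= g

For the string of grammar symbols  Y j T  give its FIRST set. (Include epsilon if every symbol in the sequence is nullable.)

Add FIRST(Y)\{epsilon} = { j, v }; Y is nullable, continue.
j is a terminal; add {j} and stop.

{ j, v }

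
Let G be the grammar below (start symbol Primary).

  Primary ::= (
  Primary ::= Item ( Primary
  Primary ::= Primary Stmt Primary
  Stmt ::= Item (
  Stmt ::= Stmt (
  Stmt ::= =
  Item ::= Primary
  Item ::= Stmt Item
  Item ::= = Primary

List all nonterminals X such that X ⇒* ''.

{ } (none)

No nonterminal has an empty production or an RHS whose symbols are all nullable.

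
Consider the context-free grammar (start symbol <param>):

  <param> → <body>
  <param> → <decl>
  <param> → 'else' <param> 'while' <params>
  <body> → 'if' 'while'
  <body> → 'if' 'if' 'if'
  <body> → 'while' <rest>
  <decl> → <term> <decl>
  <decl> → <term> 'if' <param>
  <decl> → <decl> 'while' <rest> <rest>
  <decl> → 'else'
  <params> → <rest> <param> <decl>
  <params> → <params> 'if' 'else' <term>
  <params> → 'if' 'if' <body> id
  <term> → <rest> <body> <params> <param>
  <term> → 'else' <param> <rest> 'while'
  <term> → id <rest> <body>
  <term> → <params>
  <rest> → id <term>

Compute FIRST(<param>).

From <param> → <body>: add FIRST(<body>) = { 'if', 'while' }.
From <param> → <decl>: add FIRST(<decl>) = { 'else', 'if', id }.
<param> → 'else' <param> 'while' <params> contributes {'else'}.
Union: FIRST(<param>) = { 'else', 'if', 'while', id }.

{ 'else', 'if', 'while', id }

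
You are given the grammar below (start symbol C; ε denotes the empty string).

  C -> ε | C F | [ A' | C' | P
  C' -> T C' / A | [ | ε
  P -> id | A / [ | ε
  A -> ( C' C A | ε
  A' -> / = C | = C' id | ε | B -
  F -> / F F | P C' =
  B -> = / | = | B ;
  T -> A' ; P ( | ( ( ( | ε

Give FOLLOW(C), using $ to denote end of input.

{ $, (, /, ;, =, [, id }

C is the start symbol, so $ ∈ FOLLOW(C).
In C -> C F: add FIRST(F) = { (, /, ;, =, [, id }.
In A -> ( C' C A: add FIRST(A)\{ε} = { ( }.
  Since A is nullable, also add FOLLOW(A) = { $, (, /, ;, =, [, id }.
In A' -> / = C: C is at the end, add FOLLOW(A') = { $, (, /, ;, =, [, id }.
Union: FOLLOW(C) = { $, (, /, ;, =, [, id }.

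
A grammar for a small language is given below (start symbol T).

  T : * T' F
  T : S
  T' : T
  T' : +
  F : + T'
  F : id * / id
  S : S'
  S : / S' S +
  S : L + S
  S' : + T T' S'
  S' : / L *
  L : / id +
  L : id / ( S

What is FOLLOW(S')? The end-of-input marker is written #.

{ #, *, +, /, id }

In S : S': S' is at the end, add FOLLOW(S) = { #, *, +, /, id }.
In S : / S' S +: add FIRST(S +) = { +, /, id }.
In S' : + T T' S': S' is at the end, add FOLLOW(S') = { #, *, +, /, id }.
Union: FOLLOW(S') = { #, *, +, /, id }.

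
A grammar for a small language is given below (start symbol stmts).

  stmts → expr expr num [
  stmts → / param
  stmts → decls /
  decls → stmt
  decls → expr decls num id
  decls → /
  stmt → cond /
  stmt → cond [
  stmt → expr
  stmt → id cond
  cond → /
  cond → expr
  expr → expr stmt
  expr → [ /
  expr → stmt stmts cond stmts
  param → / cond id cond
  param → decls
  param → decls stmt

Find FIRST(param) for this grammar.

{ /, [, id }

param → / cond id cond contributes {/}.
From param → decls: add FIRST(decls) = { /, [, id }.
From param → decls stmt: add FIRST(decls) = { /, [, id }.
Union: FIRST(param) = { /, [, id }.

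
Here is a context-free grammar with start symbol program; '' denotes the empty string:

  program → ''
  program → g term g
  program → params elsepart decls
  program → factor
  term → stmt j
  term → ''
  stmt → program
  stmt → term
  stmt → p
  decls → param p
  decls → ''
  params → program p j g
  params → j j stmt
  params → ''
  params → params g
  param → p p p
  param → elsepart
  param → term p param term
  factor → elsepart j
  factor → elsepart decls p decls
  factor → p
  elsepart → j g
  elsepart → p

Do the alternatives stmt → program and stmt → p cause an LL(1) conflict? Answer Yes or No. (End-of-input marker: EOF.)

FIRST(program) = { g, j, p, '' } and FIRST(p) = { p }.
Both contain p, so the two alternatives are not disjoint — LL(1) conflict.

Yes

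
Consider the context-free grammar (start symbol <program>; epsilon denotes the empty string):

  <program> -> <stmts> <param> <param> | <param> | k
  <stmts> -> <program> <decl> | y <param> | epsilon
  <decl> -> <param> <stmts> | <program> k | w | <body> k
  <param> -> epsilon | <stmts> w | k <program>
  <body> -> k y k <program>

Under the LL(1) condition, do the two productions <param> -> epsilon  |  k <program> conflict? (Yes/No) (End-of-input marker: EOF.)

Yes

FIRST(epsilon) = { epsilon } and FIRST(k <program>) = { k }.
The first alternative is nullable and FOLLOW(<param>) = { EOF, k, w, y } shares k with FIRST of the second — conflict.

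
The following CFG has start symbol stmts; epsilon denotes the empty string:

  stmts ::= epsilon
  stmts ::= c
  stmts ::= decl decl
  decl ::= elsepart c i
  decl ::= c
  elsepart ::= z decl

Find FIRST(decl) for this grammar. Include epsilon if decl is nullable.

{ c, z }

From decl ::= elsepart c i: add FIRST(elsepart) = { z }.
decl ::= c contributes {c}.
Union: FIRST(decl) = { c, z }.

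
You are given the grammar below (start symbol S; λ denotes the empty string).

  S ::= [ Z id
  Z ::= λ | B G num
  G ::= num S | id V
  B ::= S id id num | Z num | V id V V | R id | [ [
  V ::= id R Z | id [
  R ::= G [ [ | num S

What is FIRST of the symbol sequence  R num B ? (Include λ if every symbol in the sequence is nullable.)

Add FIRST(R) = { id, num }; R is not nullable, stop.

{ id, num }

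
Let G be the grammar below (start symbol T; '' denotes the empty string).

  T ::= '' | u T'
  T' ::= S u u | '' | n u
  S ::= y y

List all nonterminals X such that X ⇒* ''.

{ T, T' }

Directly nullable (have an ''-production): T, T'.
No other nonterminal has a production whose RHS symbols are all nullable.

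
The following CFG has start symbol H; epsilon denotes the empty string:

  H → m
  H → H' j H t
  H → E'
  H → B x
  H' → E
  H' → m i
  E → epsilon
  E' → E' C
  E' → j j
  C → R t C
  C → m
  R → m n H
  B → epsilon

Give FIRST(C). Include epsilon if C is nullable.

From C → R t C: add FIRST(R) = { m }.
C → m contributes {m}.
Union: FIRST(C) = { m }.

{ m }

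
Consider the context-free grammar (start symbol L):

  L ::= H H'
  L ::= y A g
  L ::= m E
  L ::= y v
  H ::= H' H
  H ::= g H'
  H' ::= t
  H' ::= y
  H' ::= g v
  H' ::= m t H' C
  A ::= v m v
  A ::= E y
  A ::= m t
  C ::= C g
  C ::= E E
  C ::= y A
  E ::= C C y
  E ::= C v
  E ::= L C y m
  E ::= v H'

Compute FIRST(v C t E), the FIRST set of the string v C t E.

{ v }

v is a terminal; add {v} and stop.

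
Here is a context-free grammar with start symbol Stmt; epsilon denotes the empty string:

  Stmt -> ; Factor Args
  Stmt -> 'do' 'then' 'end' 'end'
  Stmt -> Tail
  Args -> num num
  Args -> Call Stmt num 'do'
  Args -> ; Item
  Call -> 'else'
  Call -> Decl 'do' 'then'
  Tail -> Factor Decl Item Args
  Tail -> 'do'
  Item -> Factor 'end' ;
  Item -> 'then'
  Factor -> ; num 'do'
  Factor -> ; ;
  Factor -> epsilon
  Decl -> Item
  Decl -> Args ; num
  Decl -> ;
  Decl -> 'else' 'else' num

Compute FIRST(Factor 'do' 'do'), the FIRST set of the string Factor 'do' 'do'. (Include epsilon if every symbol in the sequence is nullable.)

Add FIRST(Factor)\{epsilon} = { ; }; Factor is nullable, continue.
'do' is a terminal; add {'do'} and stop.

{ 'do', ; }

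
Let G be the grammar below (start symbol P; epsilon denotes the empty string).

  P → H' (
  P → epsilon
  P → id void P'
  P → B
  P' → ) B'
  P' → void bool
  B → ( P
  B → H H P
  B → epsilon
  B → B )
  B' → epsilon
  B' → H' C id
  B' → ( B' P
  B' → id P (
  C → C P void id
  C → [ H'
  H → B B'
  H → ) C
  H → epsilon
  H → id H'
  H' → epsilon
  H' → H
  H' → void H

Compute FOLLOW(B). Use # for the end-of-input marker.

{ #, (, ), [, id, void }

In P → B: B is at the end, add FOLLOW(P) = { #, (, ), [, id, void }.
In B → B ): add FIRST()) = { ) }.
In H → B B': add FIRST(B')\{epsilon} = { (, ), [, id, void }.
  Since B' is nullable, also add FOLLOW(H) = { #, (, ), [, id, void }.
Union: FOLLOW(B) = { #, (, ), [, id, void }.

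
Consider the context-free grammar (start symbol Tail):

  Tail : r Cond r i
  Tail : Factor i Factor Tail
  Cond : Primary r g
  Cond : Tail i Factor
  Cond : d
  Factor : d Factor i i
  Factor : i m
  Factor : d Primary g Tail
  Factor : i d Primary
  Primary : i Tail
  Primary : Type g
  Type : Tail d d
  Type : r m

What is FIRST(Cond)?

From Cond : Primary r g: add FIRST(Primary) = { d, i, r }.
From Cond : Tail i Factor: add FIRST(Tail) = { d, i, r }.
Cond : d contributes {d}.
Union: FIRST(Cond) = { d, i, r }.

{ d, i, r }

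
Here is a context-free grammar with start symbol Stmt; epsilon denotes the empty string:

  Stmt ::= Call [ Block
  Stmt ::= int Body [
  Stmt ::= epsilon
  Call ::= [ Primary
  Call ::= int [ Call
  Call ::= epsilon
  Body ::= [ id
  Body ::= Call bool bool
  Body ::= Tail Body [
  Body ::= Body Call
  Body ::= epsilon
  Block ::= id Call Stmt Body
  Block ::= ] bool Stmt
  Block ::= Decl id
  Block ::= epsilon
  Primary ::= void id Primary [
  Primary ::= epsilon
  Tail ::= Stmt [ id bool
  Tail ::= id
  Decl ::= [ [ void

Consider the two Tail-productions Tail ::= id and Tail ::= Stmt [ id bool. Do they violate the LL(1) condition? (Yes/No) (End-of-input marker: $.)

No

FIRST(id) = { id } and FIRST(Stmt [ id bool) = { [, int }.
The FIRST sets are disjoint and neither alternative is nullable — no conflict.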